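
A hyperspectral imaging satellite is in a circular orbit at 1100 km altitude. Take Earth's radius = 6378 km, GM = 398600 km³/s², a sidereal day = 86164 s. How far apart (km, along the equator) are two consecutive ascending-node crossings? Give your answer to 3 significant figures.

Semi-major axis a = 6378 + 1100 = 7478 km. Period T = 2π√(a³/μ) = 2π√(7478³/398600) = 6435.6 s = 107.26 min.
During one orbit Earth rotates (6435.6 / 86164) × 360° = 26.89°.
At the equator that is 26.89° × (2π·6378/360) km/° = 26.89 × 111.3 = 2993 km.

2990 km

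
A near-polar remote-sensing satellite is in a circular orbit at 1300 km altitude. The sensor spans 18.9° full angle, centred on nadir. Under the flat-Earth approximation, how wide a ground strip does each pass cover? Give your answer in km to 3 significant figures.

Half-angle = 18.9°/2 = 9.45°.
Swath width ≈ 2h·tan(θ/2) = 2 × 1300 × tan(9.45°) = 432.8 km.

433 km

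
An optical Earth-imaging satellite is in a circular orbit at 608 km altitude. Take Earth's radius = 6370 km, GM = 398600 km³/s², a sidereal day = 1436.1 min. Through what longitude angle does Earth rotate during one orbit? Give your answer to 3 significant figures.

Semi-major axis a = 6370 + 608 = 6978 km. Period T = 2π√(a³/μ) = 2π√(6978³/398600) = 5801.1 s = 96.68 min.
During one orbit Earth rotates (5801.1 / 86166) × 360° = 24.24°.

24.2°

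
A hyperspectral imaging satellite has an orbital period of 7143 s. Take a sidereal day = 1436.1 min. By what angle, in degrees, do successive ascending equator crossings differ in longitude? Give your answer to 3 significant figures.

29.8°

During one orbit Earth rotates (7143.0 / 86166) × 360° = 29.84°.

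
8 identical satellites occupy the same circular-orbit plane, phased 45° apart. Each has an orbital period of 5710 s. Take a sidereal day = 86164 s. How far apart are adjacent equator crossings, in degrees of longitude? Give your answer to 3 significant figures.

Single-satellite node shift = (5710.0/86164) × 360° = 23.86°.
With 8 satellites evenly phased, successive equator crossings are 23.86/8 = 2.982° apart.

2.98°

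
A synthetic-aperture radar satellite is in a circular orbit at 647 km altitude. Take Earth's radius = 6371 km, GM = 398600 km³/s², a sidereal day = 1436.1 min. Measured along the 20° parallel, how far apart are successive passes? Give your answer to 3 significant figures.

Semi-major axis a = 6371 + 647 = 7018 km. Period T = 2π√(a³/μ) = 2π√(7018³/398600) = 5851.0 s = 97.52 min.
Node shift per orbit = (5851.0/86166) × 360° = 24.45°.
Equatorial spacing = 24.45 × 111.2 km/° = 2718 km.
At 20° latitude, spacing = 2718 × cos(20°) = 2554 km.

2550 km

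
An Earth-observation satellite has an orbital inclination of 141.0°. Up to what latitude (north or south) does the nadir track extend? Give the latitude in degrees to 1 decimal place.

Retrograde orbit: the ground track reaches ±(180° − i) = ±(180 − 141.0) = ±39.0°.

39.0°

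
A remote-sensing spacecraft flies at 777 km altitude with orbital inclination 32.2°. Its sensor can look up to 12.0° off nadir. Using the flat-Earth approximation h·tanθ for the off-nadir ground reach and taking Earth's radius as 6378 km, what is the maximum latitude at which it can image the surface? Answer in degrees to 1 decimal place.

33.7°

For a prograde orbit the ground track reaches latitude ±i = ±32.2°.
Sensor half-swath on the ground ≈ 777·tan(12.0°) = 165 km = 1.48° of latitude.
Maximum observable latitude ≈ 32.2 + 1.48 = 33.7°.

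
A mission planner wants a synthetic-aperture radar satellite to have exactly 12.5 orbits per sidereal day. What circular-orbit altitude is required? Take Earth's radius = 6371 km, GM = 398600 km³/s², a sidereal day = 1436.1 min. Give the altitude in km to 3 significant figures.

Required period T = 86166 / 12.5 = 6893.3 s.
From T = 2π√(a³/μ): a = (μ T²/4π²)^(1/3) = (398600 × 6893.3² / 4π²)^(1/3) = 7828 km.
Altitude h = a − R = 7828 − 6371 = 1457 km.

1460 km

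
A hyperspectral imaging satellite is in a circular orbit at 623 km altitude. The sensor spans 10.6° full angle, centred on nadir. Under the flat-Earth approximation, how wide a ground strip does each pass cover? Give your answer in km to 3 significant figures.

116 km

Half-angle = 10.6°/2 = 5.3°.
Swath width ≈ 2h·tan(θ/2) = 2 × 623 × tan(5.3°) = 115.6 km.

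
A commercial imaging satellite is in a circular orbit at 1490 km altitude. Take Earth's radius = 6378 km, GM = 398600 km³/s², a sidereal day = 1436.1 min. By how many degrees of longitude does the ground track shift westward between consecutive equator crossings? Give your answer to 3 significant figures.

29.0°

Semi-major axis a = 6378 + 1490 = 7868 km. Period T = 2π√(a³/μ) = 2π√(7868³/398600) = 6945.6 s = 115.76 min.
During one orbit Earth rotates (6945.6 / 86166) × 360° = 29.02°.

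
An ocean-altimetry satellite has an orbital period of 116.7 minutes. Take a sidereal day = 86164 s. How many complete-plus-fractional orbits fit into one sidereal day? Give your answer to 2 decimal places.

12.31

T = 116.7 min = 7002.0 s.
Orbits per sidereal day = 86164 / 7002.0 = 12.306.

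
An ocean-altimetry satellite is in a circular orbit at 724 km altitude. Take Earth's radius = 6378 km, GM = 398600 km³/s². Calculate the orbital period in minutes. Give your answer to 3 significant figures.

Semi-major axis a = 6378 + 724 = 7102 km. Period T = 2π√(a³/μ) = 2π√(7102³/398600) = 5956.4 s = 99.27 min.

99.3 min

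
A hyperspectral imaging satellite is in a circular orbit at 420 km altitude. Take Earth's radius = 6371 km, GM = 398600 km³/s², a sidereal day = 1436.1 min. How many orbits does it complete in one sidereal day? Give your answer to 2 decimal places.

15.47

Semi-major axis a = 6371 + 420 = 6791 km. Period T = 2π√(a³/μ) = 2π√(6791³/398600) = 5569.4 s = 92.82 min.
Orbits per sidereal day = 86166 / 5569.4 = 15.471.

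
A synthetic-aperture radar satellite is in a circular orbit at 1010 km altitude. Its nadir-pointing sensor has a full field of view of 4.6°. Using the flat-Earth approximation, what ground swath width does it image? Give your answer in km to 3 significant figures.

Half-angle = 4.6°/2 = 2.3°.
Swath width ≈ 2h·tan(θ/2) = 2 × 1010 × tan(2.3°) = 81.1 km.

81.1 km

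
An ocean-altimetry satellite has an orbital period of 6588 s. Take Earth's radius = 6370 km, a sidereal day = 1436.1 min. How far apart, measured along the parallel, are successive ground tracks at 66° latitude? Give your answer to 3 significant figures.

1240 km

Node shift per orbit = (6588.0/86166) × 360° = 27.52°.
Equatorial spacing = 27.52 × 111.2 km/° = 3060 km.
At 66° latitude, spacing = 3060 × cos(66°) = 1245 km.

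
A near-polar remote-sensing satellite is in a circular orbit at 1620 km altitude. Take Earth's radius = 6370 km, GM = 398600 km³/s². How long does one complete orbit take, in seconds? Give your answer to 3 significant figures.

7110 seconds

Semi-major axis a = 6370 + 1620 = 7990 km. Period T = 2π√(a³/μ) = 2π√(7990³/398600) = 7107.7 s = 118.46 min.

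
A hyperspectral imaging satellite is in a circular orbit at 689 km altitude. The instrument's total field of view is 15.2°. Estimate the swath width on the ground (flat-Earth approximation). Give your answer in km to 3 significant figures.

Half-angle = 15.2°/2 = 7.6°.
Swath width ≈ 2h·tan(θ/2) = 2 × 689 × tan(7.6°) = 183.9 km.

184 km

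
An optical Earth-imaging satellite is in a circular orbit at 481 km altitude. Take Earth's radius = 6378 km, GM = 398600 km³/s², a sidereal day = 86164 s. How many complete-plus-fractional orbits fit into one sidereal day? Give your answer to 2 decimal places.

Semi-major axis a = 6378 + 481 = 6859 km. Period T = 2π√(a³/μ) = 2π√(6859³/398600) = 5653.3 s = 94.22 min.
Orbits per sidereal day = 86164 / 5653.3 = 15.241.

15.24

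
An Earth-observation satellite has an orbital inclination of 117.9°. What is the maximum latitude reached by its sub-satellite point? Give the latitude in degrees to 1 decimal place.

Retrograde orbit: the ground track reaches ±(180° − i) = ±(180 − 117.9) = ±62.1°.

62.1°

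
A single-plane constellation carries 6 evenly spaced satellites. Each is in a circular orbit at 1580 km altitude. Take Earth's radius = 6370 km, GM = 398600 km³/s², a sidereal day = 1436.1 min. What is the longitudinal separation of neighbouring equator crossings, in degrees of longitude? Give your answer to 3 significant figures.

4.91°

Semi-major axis a = 6370 + 1580 = 7950 km. Period T = 2π√(a³/μ) = 2π√(7950³/398600) = 7054.4 s = 117.57 min.
Single-satellite node shift = (7054.4/86166) × 360° = 29.47°.
With 6 satellites evenly phased, successive equator crossings are 29.47/6 = 4.912° apart.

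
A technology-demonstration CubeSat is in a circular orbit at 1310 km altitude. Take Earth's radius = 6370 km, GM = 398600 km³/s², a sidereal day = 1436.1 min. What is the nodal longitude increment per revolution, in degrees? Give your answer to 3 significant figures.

28.0°

Semi-major axis a = 6370 + 1310 = 7680 km. Period T = 2π√(a³/μ) = 2π√(7680³/398600) = 6698.1 s = 111.64 min.
During one orbit Earth rotates (6698.1 / 86166) × 360° = 27.98°.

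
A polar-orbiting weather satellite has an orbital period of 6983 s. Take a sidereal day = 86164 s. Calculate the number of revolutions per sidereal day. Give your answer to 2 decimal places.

12.34

Orbits per sidereal day = 86164 / 6983.0 = 12.339.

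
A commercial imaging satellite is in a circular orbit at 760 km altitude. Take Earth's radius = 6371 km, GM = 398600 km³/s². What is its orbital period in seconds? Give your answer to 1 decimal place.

5992.9 seconds

Semi-major axis a = 6371 + 760 = 7131 km. Period T = 2π√(a³/μ) = 2π√(7131³/398600) = 5992.9 s = 99.88 min.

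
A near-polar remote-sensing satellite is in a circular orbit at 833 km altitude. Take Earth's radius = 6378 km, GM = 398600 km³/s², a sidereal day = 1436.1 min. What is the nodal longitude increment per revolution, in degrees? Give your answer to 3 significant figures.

Semi-major axis a = 6378 + 833 = 7211 km. Period T = 2π√(a³/μ) = 2π√(7211³/398600) = 6094.0 s = 101.57 min.
During one orbit Earth rotates (6094.0 / 86166) × 360° = 25.46°.

25.5°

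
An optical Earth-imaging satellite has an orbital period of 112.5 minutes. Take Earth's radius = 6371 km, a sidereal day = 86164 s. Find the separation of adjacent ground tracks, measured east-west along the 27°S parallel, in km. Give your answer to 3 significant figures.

T = 112.5 min = 6750.0 s.
Node shift per orbit = (6750.0/86164) × 360° = 28.20°.
Equatorial spacing = 28.20 × 111.2 km/° = 3136 km.
At 27° latitude, spacing = 3136 × cos(27°) = 2794 km.

2790 km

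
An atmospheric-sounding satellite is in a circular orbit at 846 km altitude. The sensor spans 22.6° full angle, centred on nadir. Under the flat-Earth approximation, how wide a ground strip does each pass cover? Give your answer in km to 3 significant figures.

338 km

Half-angle = 22.6°/2 = 11.3°.
Swath width ≈ 2h·tan(θ/2) = 2 × 846 × tan(11.3°) = 338.1 km.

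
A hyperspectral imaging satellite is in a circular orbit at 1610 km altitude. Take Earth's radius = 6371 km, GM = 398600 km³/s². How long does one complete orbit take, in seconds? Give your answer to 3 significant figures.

Semi-major axis a = 6371 + 1610 = 7981 km. Period T = 2π√(a³/μ) = 2π√(7981³/398600) = 7095.7 s = 118.26 min.

7100 seconds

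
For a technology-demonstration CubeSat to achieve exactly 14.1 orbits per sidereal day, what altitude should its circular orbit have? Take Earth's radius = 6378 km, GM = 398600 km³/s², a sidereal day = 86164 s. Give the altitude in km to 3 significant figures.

Required period T = 86164 / 14.1 = 6110.9 s.
From T = 2π√(a³/μ): a = (μ T²/4π²)^(1/3) = (398600 × 6110.9² / 4π²)^(1/3) = 7224 km.
Altitude h = a − R = 7224 − 6378 = 846 km.

846 km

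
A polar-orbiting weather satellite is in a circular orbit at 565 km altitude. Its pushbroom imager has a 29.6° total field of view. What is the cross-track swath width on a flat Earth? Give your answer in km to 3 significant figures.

299 km

Half-angle = 29.6°/2 = 14.8°.
Swath width ≈ 2h·tan(θ/2) = 2 × 565 × tan(14.8°) = 298.6 km.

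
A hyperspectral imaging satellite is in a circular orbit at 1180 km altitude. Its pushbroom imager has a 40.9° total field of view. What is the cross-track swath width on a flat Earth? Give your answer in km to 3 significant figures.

880 km

Half-angle = 40.9°/2 = 20.45°.
Swath width ≈ 2h·tan(θ/2) = 2 × 1180 × tan(20.45°) = 880.0 km.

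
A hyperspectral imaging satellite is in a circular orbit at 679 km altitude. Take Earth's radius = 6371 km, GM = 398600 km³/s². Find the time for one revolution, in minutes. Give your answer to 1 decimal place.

98.2 min

Semi-major axis a = 6371 + 679 = 7050 km. Period T = 2π√(a³/μ) = 2π√(7050³/398600) = 5891.1 s = 98.18 min.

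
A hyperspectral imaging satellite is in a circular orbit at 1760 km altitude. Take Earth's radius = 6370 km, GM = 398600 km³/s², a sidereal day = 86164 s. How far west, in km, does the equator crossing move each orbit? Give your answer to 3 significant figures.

Semi-major axis a = 6370 + 1760 = 8130 km. Period T = 2π√(a³/μ) = 2π√(8130³/398600) = 7295.4 s = 121.59 min.
During one orbit Earth rotates (7295.4 / 86164) × 360° = 30.48°.
At the equator that is 30.48° × (2π·6370/360) km/° = 30.48 × 111.2 = 3389 km.

3390 km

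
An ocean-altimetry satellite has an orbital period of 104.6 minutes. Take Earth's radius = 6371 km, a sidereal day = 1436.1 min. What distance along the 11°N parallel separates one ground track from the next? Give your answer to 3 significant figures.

T = 104.6 min = 6276.0 s.
Node shift per orbit = (6276.0/86166) × 360° = 26.22°.
Equatorial spacing = 26.22 × 111.2 km/° = 2916 km.
At 11° latitude, spacing = 2916 × cos(11°) = 2862 km.

2860 km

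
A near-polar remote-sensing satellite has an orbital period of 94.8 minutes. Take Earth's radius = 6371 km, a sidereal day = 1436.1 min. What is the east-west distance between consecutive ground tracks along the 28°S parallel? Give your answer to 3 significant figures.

2330 km

T = 94.8 min = 5688.0 s.
Node shift per orbit = (5688.0/86166) × 360° = 23.76°.
Equatorial spacing = 23.76 × 111.2 km/° = 2642 km.
At 28° latitude, spacing = 2642 × cos(28°) = 2333 km.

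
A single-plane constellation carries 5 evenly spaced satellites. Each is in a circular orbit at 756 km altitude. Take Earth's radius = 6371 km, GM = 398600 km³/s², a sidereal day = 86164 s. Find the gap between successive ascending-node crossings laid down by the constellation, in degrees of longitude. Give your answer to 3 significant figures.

5.00°

Semi-major axis a = 6371 + 756 = 7127 km. Period T = 2π√(a³/μ) = 2π√(7127³/398600) = 5987.9 s = 99.80 min.
Single-satellite node shift = (5987.9/86164) × 360° = 25.02°.
With 5 satellites evenly phased, successive equator crossings are 25.02/5 = 5.004° apart.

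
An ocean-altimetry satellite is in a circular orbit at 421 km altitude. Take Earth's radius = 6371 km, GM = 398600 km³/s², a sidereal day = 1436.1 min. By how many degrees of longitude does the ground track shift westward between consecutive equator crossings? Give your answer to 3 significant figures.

23.3°

Semi-major axis a = 6371 + 421 = 6792 km. Period T = 2π√(a³/μ) = 2π√(6792³/398600) = 5570.7 s = 92.84 min.
During one orbit Earth rotates (5570.7 / 86166) × 360° = 23.27°.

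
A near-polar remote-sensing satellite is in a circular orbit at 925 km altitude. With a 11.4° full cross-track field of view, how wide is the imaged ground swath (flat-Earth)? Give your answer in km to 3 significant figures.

185 km

Half-angle = 11.4°/2 = 5.7°.
Swath width ≈ 2h·tan(θ/2) = 2 × 925 × tan(5.7°) = 184.7 km.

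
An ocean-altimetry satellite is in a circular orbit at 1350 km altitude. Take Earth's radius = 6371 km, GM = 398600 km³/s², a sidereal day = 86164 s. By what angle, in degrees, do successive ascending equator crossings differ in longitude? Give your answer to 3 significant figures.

Semi-major axis a = 6371 + 1350 = 7721 km. Period T = 2π√(a³/μ) = 2π√(7721³/398600) = 6751.8 s = 112.53 min.
During one orbit Earth rotates (6751.8 / 86164) × 360° = 28.21°.

28.2°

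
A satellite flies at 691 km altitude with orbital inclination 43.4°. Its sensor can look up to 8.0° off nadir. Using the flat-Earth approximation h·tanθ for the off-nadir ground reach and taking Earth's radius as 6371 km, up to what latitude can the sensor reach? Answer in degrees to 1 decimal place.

44.3°

For a prograde orbit the ground track reaches latitude ±i = ±43.4°.
Sensor half-swath on the ground ≈ 691·tan(8.0°) = 97 km = 0.87° of latitude.
Maximum observable latitude ≈ 43.4 + 0.87 = 44.3°.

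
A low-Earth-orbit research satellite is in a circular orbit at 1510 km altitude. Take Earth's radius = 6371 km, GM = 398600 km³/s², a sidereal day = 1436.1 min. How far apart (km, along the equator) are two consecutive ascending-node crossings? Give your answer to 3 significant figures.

Semi-major axis a = 6371 + 1510 = 7881 km. Period T = 2π√(a³/μ) = 2π√(7881³/398600) = 6962.8 s = 116.05 min.
During one orbit Earth rotates (6962.8 / 86166) × 360° = 29.09°.
At the equator that is 29.09° × (2π·6371/360) km/° = 29.09 × 111.2 = 3235 km.

3230 km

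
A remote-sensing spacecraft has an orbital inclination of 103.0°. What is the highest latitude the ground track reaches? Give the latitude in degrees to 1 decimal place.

77.0°

Retrograde orbit: the ground track reaches ±(180° − i) = ±(180 − 103.0) = ±77.0°.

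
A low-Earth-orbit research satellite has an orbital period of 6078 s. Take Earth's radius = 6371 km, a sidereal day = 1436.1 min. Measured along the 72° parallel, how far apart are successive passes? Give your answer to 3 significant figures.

873 km

Node shift per orbit = (6078.0/86166) × 360° = 25.39°.
Equatorial spacing = 25.39 × 111.2 km/° = 2824 km.
At 72° latitude, spacing = 2824 × cos(72°) = 873 km.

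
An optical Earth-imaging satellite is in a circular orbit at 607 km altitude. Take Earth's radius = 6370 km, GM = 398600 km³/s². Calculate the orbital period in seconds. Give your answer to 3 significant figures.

5800 seconds

Semi-major axis a = 6370 + 607 = 6977 km. Period T = 2π√(a³/μ) = 2π√(6977³/398600) = 5799.8 s = 96.66 min.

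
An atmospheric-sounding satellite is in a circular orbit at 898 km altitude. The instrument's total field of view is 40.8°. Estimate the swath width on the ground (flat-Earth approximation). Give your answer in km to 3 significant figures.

668 km

Half-angle = 40.8°/2 = 20.4°.
Swath width ≈ 2h·tan(θ/2) = 2 × 898 × tan(20.4°) = 667.9 km.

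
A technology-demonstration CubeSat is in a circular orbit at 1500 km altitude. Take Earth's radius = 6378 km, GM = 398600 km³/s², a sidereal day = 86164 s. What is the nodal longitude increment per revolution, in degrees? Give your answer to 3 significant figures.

29.1°

Semi-major axis a = 6378 + 1500 = 7878 km. Period T = 2π√(a³/μ) = 2π√(7878³/398600) = 6958.8 s = 115.98 min.
During one orbit Earth rotates (6958.8 / 86164) × 360° = 29.07°.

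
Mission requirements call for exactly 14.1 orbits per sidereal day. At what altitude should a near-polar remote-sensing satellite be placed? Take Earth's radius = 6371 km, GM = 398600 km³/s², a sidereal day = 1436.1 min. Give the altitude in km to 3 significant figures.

853 km

Required period T = 86166 / 14.1 = 6111.1 s.
From T = 2π√(a³/μ): a = (μ T²/4π²)^(1/3) = (398600 × 6111.1² / 4π²)^(1/3) = 7224 km.
Altitude h = a − R = 7224 − 6371 = 853 km.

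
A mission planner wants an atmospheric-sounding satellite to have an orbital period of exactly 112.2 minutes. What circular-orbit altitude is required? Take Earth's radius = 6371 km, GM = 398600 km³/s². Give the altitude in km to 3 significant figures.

1330 km

T = 112.2 min = 6732.0 s.
From T = 2π√(a³/μ): a = (μ T²/4π²)^(1/3) = (398600 × 6732.0² / 4π²)^(1/3) = 7706 km.
Altitude h = a − R = 7706 − 6371 = 1335 km.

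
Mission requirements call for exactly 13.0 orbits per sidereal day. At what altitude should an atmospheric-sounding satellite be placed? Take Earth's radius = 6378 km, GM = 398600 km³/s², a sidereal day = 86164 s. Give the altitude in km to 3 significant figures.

Required period T = 86164 / 13.0 = 6628.0 s.
From T = 2π√(a³/μ): a = (μ T²/4π²)^(1/3) = (398600 × 6628.0² / 4π²)^(1/3) = 7626 km.
Altitude h = a − R = 7626 − 6378 = 1248 km.

1250 km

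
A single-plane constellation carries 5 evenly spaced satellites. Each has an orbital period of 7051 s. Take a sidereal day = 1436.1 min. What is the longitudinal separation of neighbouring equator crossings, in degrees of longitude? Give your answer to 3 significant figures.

Single-satellite node shift = (7051.0/86166) × 360° = 29.46°.
With 5 satellites evenly phased, successive equator crossings are 29.46/5 = 5.892° apart.

5.89°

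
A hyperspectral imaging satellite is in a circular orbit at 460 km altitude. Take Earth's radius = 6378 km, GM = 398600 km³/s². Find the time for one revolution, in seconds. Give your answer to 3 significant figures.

5630 seconds

Semi-major axis a = 6378 + 460 = 6838 km. Period T = 2π√(a³/μ) = 2π√(6838³/398600) = 5627.4 s = 93.79 min.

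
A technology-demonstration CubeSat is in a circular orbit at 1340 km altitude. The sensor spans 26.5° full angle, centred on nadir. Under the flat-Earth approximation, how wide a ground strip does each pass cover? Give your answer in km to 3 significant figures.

631 km

Half-angle = 26.5°/2 = 13.25°.
Swath width ≈ 2h·tan(θ/2) = 2 × 1340 × tan(13.25°) = 631.1 km.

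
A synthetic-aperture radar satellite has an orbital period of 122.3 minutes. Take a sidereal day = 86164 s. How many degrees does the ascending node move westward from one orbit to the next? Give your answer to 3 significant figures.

30.7°

T = 122.3 min = 7338.0 s.
During one orbit Earth rotates (7338.0 / 86164) × 360° = 30.66°.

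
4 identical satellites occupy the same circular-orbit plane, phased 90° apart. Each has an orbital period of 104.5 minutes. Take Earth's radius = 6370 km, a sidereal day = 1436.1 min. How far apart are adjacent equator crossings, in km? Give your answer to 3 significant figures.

728 km

T = 104.5 min = 6270.0 s.
Single-satellite node shift = (6270.0/86166) × 360° = 26.20°.
With 4 satellites evenly phased, successive equator crossings are 26.20/4 = 6.549° apart.
That is 6.549 × 111.2 = 728 km at the equator.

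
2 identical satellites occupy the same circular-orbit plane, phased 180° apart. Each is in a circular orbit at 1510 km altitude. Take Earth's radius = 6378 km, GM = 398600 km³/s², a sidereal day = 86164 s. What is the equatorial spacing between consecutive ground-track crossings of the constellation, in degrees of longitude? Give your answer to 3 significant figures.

Semi-major axis a = 6378 + 1510 = 7888 km. Period T = 2π√(a³/μ) = 2π√(7888³/398600) = 6972.1 s = 116.20 min.
Single-satellite node shift = (6972.1/86164) × 360° = 29.13°.
With 2 satellites evenly phased, successive equator crossings are 29.13/2 = 14.565° apart.

14.6°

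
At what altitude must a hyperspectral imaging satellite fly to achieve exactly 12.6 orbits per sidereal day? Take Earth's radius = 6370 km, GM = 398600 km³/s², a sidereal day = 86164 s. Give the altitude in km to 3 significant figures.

1420 km

Required period T = 86164 / 12.6 = 6838.4 s.
From T = 2π√(a³/μ): a = (μ T²/4π²)^(1/3) = (398600 × 6838.4² / 4π²)^(1/3) = 7787 km.
Altitude h = a − R = 7787 − 6370 = 1417 km.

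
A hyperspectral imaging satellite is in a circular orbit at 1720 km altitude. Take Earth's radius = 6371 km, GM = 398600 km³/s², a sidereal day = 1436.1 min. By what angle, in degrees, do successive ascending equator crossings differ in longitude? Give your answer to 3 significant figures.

30.3°

Semi-major axis a = 6371 + 1720 = 8091 km. Period T = 2π√(a³/μ) = 2π√(8091³/398600) = 7242.9 s = 120.72 min.
During one orbit Earth rotates (7242.9 / 86166) × 360° = 30.26°.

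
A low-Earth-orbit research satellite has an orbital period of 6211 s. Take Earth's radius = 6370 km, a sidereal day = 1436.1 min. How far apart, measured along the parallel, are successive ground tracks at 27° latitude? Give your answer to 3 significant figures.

2570 km

Node shift per orbit = (6211.0/86166) × 360° = 25.95°.
Equatorial spacing = 25.95 × 111.2 km/° = 2885 km.
At 27° latitude, spacing = 2885 × cos(27°) = 2571 km.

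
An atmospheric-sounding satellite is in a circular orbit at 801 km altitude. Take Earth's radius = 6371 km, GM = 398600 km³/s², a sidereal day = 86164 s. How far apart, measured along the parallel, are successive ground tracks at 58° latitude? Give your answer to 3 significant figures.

1490 km

Semi-major axis a = 6371 + 801 = 7172 km. Period T = 2π√(a³/μ) = 2π√(7172³/398600) = 6044.7 s = 100.74 min.
Node shift per orbit = (6044.7/86164) × 360° = 25.26°.
Equatorial spacing = 25.26 × 111.2 km/° = 2808 km.
At 58° latitude, spacing = 2808 × cos(58°) = 1488 km.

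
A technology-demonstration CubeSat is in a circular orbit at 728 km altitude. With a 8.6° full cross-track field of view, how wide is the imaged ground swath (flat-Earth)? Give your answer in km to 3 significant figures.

Half-angle = 8.6°/2 = 4.3°.
Swath width ≈ 2h·tan(θ/2) = 2 × 728 × tan(4.3°) = 109.5 km.

109 km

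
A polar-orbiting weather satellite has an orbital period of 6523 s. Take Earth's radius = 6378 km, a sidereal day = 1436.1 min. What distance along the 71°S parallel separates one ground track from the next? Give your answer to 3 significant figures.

Node shift per orbit = (6523.0/86166) × 360° = 27.25°.
Equatorial spacing = 27.25 × 111.3 km/° = 3034 km.
At 71° latitude, spacing = 3034 × cos(71°) = 988 km.

988 km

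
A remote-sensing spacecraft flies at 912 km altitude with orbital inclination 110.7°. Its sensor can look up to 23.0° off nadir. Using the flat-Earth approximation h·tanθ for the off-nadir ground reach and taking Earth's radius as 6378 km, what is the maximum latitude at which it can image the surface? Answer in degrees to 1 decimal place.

Retrograde orbit: the ground track reaches ±(180° − i) = ±(180 − 110.7) = ±69.3°.
Sensor half-swath on the ground ≈ 912·tan(23.0°) = 387 km = 3.48° of latitude.
Maximum observable latitude ≈ 69.3 + 3.48 = 72.8°.

72.8°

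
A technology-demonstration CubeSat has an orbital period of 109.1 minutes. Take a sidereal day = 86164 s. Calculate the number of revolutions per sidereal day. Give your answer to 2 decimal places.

13.16

T = 109.1 min = 6546.0 s.
Orbits per sidereal day = 86164 / 6546.0 = 13.163.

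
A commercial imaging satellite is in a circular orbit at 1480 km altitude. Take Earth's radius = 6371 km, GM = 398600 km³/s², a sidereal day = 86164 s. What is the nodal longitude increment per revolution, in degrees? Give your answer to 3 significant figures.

28.9°

Semi-major axis a = 6371 + 1480 = 7851 km. Period T = 2π√(a³/μ) = 2π√(7851³/398600) = 6923.1 s = 115.38 min.
During one orbit Earth rotates (6923.1 / 86164) × 360° = 28.93°.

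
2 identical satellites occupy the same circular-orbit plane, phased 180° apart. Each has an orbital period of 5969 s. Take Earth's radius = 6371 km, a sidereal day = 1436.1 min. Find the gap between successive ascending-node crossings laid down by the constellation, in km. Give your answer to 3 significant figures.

1390 km

Single-satellite node shift = (5969.0/86166) × 360° = 24.94°.
With 2 satellites evenly phased, successive equator crossings are 24.94/2 = 12.469° apart.
That is 12.469 × 111.2 = 1387 km at the equator.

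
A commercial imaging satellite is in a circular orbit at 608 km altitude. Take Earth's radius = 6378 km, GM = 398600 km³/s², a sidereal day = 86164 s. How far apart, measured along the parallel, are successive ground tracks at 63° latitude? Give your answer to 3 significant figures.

1230 km

Semi-major axis a = 6378 + 608 = 6986 km. Period T = 2π√(a³/μ) = 2π√(6986³/398600) = 5811.0 s = 96.85 min.
Node shift per orbit = (5811.0/86164) × 360° = 24.28°.
Equatorial spacing = 24.28 × 111.3 km/° = 2703 km.
At 63° latitude, spacing = 2703 × cos(63°) = 1227 km.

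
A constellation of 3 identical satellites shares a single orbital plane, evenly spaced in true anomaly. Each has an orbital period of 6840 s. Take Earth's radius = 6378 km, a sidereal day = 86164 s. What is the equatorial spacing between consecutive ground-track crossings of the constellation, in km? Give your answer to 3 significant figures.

1060 km

Single-satellite node shift = (6840.0/86164) × 360° = 28.58°.
With 3 satellites evenly phased, successive equator crossings are 28.58/3 = 9.526° apart.
That is 9.526 × 111.3 = 1060 km at the equator.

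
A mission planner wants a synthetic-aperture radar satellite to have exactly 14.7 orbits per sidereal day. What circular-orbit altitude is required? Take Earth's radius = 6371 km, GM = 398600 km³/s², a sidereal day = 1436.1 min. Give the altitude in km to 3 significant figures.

655 km

Required period T = 86166 / 14.7 = 5861.6 s.
From T = 2π√(a³/μ): a = (μ T²/4π²)^(1/3) = (398600 × 5861.6² / 4π²)^(1/3) = 7026 km.
Altitude h = a − R = 7026 − 6371 = 655 km.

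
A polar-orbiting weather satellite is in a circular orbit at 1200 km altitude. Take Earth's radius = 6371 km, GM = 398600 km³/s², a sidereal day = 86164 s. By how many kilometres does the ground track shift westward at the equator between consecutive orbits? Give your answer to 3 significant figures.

3050 km

Semi-major axis a = 6371 + 1200 = 7571 km. Period T = 2π√(a³/μ) = 2π√(7571³/398600) = 6556.0 s = 109.27 min.
During one orbit Earth rotates (6556.0 / 86164) × 360° = 27.39°.
At the equator that is 27.39° × (2π·6371/360) km/° = 27.39 × 111.2 = 3046 km.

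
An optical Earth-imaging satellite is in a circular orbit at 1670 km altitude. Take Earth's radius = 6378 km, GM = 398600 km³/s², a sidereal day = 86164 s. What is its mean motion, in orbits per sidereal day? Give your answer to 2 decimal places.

Semi-major axis a = 6378 + 1670 = 8048 km. Period T = 2π√(a³/μ) = 2π√(8048³/398600) = 7185.3 s = 119.75 min.
Orbits per sidereal day = 86164 / 7185.3 = 11.992.

11.99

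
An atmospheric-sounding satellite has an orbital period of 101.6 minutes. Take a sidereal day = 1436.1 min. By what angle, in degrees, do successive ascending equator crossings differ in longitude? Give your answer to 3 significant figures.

T = 101.6 min = 6096.0 s.
During one orbit Earth rotates (6096.0 / 86166) × 360° = 25.47°.

25.5°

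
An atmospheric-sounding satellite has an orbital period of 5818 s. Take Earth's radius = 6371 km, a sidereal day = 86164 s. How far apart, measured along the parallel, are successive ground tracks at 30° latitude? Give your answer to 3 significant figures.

Node shift per orbit = (5818.0/86164) × 360° = 24.31°.
Equatorial spacing = 24.31 × 111.2 km/° = 2703 km.
At 30° latitude, spacing = 2703 × cos(30°) = 2341 km.

2340 km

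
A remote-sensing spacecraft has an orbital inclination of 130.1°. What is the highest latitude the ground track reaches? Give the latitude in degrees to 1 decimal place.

Retrograde orbit: the ground track reaches ±(180° − i) = ±(180 − 130.1) = ±49.9°.

49.9°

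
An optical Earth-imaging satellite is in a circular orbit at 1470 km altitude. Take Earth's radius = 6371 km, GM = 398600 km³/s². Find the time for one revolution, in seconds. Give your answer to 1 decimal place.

Semi-major axis a = 6371 + 1470 = 7841 km. Period T = 2π√(a³/μ) = 2π√(7841³/398600) = 6909.8 s = 115.16 min.

6909.8 seconds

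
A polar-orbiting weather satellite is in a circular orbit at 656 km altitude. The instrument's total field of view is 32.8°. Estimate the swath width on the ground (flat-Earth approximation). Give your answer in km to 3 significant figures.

386 km

Half-angle = 32.8°/2 = 16.4°.
Swath width ≈ 2h·tan(θ/2) = 2 × 656 × tan(16.4°) = 386.1 km.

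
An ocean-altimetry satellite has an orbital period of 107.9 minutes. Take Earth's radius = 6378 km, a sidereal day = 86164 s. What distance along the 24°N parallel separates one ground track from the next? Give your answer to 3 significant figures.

T = 107.9 min = 6474.0 s.
Node shift per orbit = (6474.0/86164) × 360° = 27.05°.
Equatorial spacing = 27.05 × 111.3 km/° = 3011 km.
At 24° latitude, spacing = 3011 × cos(24°) = 2751 km.

2750 km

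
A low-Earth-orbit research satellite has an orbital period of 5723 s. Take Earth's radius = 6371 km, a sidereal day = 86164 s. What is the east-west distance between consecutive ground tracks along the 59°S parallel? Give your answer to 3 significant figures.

1370 km

Node shift per orbit = (5723.0/86164) × 360° = 23.91°.
Equatorial spacing = 23.91 × 111.2 km/° = 2659 km.
At 59° latitude, spacing = 2659 × cos(59°) = 1369 km.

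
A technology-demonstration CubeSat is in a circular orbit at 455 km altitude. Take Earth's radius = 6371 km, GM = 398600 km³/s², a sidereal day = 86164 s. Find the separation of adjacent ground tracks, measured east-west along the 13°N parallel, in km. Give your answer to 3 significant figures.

Semi-major axis a = 6371 + 455 = 6826 km. Period T = 2π√(a³/μ) = 2π√(6826³/398600) = 5612.6 s = 93.54 min.
Node shift per orbit = (5612.6/86164) × 360° = 23.45°.
Equatorial spacing = 23.45 × 111.2 km/° = 2607 km.
At 13° latitude, spacing = 2607 × cos(13°) = 2541 km.

2540 km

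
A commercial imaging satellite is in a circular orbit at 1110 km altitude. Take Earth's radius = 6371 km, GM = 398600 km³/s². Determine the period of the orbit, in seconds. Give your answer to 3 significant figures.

Semi-major axis a = 6371 + 1110 = 7481 km. Period T = 2π√(a³/μ) = 2π√(7481³/398600) = 6439.5 s = 107.32 min.

6440 seconds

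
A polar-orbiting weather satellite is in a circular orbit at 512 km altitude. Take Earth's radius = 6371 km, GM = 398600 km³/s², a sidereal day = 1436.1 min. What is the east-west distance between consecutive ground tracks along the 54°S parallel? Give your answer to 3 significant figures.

Semi-major axis a = 6371 + 512 = 6883 km. Period T = 2π√(a³/μ) = 2π√(6883³/398600) = 5683.0 s = 94.72 min.
Node shift per orbit = (5683.0/86166) × 360° = 23.74°.
Equatorial spacing = 23.74 × 111.2 km/° = 2640 km.
At 54° latitude, spacing = 2640 × cos(54°) = 1552 km.

1550 km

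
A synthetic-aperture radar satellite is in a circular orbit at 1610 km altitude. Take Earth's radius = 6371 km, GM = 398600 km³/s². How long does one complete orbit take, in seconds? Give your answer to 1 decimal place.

Semi-major axis a = 6371 + 1610 = 7981 km. Period T = 2π√(a³/μ) = 2π√(7981³/398600) = 7095.7 s = 118.26 min.

7095.7 seconds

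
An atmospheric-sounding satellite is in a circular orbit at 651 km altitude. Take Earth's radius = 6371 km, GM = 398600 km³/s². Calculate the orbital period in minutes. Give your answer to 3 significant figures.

97.6 min

Semi-major axis a = 6371 + 651 = 7022 km. Period T = 2π√(a³/μ) = 2π√(7022³/398600) = 5856.0 s = 97.60 min.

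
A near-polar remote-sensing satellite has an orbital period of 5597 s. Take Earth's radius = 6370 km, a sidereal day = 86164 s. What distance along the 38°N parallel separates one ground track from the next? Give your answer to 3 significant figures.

Node shift per orbit = (5597.0/86164) × 360° = 23.38°.
Equatorial spacing = 23.38 × 111.2 km/° = 2600 km.
At 38° latitude, spacing = 2600 × cos(38°) = 2049 km.

2050 km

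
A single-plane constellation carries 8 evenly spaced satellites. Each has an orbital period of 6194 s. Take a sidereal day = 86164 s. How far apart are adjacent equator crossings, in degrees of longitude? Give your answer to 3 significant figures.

3.23°

Single-satellite node shift = (6194.0/86164) × 360° = 25.88°.
With 8 satellites evenly phased, successive equator crossings are 25.88/8 = 3.235° apart.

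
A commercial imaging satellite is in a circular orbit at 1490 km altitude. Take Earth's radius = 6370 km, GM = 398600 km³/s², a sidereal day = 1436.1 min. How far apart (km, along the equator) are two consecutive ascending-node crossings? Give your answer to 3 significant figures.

3220 km

Semi-major axis a = 6370 + 1490 = 7860 km. Period T = 2π√(a³/μ) = 2π√(7860³/398600) = 6935.0 s = 115.58 min.
During one orbit Earth rotates (6935.0 / 86166) × 360° = 28.97°.
At the equator that is 28.97° × (2π·6370/360) km/° = 28.97 × 111.2 = 3221 km.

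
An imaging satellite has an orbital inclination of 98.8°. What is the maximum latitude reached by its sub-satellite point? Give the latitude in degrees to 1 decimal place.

Retrograde orbit: the ground track reaches ±(180° − i) = ±(180 − 98.8) = ±81.2°.

81.2°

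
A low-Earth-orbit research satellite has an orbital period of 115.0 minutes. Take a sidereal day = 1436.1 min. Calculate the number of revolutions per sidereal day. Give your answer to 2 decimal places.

T = 115.0 min = 6900.0 s.
Orbits per sidereal day = 86166 / 6900.0 = 12.488.

12.49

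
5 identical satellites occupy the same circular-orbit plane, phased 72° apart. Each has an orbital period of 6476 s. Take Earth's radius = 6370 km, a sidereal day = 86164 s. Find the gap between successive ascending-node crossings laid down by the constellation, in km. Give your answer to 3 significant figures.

602 km

Single-satellite node shift = (6476.0/86164) × 360° = 27.06°.
With 5 satellites evenly phased, successive equator crossings are 27.06/5 = 5.411° apart.
That is 5.411 × 111.2 = 602 km at the equator.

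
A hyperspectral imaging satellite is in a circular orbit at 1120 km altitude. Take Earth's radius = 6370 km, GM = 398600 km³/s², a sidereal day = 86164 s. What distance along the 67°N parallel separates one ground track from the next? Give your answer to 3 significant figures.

1170 km

Semi-major axis a = 6370 + 1120 = 7490 km. Period T = 2π√(a³/μ) = 2π√(7490³/398600) = 6451.1 s = 107.52 min.
Node shift per orbit = (6451.1/86164) × 360° = 26.95°.
Equatorial spacing = 26.95 × 111.2 km/° = 2997 km.
At 67° latitude, spacing = 2997 × cos(67°) = 1171 km.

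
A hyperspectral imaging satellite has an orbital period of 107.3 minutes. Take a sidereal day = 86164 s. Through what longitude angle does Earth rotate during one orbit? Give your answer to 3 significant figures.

26.9°

T = 107.3 min = 6438.0 s.
During one orbit Earth rotates (6438.0 / 86164) × 360° = 26.90°.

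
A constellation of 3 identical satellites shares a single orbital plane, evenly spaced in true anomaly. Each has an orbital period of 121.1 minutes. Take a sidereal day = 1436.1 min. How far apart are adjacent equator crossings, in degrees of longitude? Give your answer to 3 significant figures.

10.1°

T = 121.1 min = 7266.0 s.
Single-satellite node shift = (7266.0/86166) × 360° = 30.36°.
With 3 satellites evenly phased, successive equator crossings are 30.36/3 = 10.119° apart.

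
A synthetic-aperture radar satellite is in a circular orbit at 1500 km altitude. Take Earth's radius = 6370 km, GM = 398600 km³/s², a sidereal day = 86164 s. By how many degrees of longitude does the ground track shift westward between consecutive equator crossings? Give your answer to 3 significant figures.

29.0°

Semi-major axis a = 6370 + 1500 = 7870 km. Period T = 2π√(a³/μ) = 2π√(7870³/398600) = 6948.2 s = 115.80 min.
During one orbit Earth rotates (6948.2 / 86164) × 360° = 29.03°.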